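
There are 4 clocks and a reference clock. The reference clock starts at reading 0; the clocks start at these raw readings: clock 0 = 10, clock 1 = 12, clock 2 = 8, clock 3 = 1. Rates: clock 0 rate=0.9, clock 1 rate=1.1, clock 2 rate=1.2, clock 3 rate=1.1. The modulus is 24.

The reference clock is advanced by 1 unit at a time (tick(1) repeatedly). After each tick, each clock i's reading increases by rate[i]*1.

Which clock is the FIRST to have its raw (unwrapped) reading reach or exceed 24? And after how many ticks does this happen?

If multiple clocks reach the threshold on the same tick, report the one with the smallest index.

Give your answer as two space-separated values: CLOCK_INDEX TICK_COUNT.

Answer: 1 11

Derivation:
clock 0: start=10, rate=0.9, needs 24-10 = 14; ticks = ceil(14/0.9) = ceil(15.5556) = 16; reading at tick 16 = 10 + 0.9*16 = 24.4000
clock 1: start=12, rate=1.1, needs 24-12 = 12; ticks = ceil(12/1.1) = ceil(10.9091) = 11; reading at tick 11 = 12 + 1.1*11 = 24.1000
clock 2: start=8, rate=1.2, needs 24-8 = 16; ticks = ceil(16/1.2) = ceil(13.3333) = 14; reading at tick 14 = 8 + 1.2*14 = 24.8000
clock 3: start=1, rate=1.1, needs 24-1 = 23; ticks = ceil(23/1.1) = ceil(20.9091) = 21; reading at tick 21 = 1 + 1.1*21 = 24.1000
Minimum tick count = 11; winners = [1]; smallest index = 1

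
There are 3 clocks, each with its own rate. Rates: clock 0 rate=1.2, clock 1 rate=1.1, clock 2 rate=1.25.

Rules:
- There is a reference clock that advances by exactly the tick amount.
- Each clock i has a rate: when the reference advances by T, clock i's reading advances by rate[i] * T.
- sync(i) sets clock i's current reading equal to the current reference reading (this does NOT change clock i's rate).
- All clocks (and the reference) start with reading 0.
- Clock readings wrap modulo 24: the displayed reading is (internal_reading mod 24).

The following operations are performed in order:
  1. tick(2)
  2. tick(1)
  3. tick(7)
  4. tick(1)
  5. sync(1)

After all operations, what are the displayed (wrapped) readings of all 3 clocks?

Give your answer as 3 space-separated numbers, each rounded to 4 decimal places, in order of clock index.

Answer: 13.2000 11.0000 13.7500

Derivation:
After op 1 tick(2): ref=2.0000 raw=[2.4000 2.2000 2.5000]
After op 2 tick(1): ref=3.0000 raw=[3.6000 3.3000 3.7500]
After op 3 tick(7): ref=10.0000 raw=[12.0000 11.0000 12.5000]
After op 4 tick(1): ref=11.0000 raw=[13.2000 12.1000 13.7500]
After op 5 sync(1): ref=11.0000 raw=[13.2000 11.0000 13.7500]
Wrap final raw readings (mod 24): 13.2000 mod 24 = 13.2000; 11.0000 mod 24 = 11.0000; 13.7500 mod 24 = 13.7500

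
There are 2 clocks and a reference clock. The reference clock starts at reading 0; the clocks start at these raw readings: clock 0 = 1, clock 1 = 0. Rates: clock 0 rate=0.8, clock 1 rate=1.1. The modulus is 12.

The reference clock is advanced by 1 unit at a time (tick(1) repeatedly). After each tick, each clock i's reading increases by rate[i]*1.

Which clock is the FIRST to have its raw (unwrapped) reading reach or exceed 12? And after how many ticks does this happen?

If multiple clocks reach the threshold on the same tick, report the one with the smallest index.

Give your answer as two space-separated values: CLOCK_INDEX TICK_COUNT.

clock 0: start=1, rate=0.8, needs 12-1 = 11; ticks = ceil(11/0.8) = ceil(13.7500) = 14; reading at tick 14 = 1 + 0.8*14 = 12.2000
clock 1: start=0, rate=1.1, needs 12-0 = 12; ticks = ceil(12/1.1) = ceil(10.9091) = 11; reading at tick 11 = 0 + 1.1*11 = 12.1000
Minimum tick count = 11; winners = [1]; smallest index = 1

Answer: 1 11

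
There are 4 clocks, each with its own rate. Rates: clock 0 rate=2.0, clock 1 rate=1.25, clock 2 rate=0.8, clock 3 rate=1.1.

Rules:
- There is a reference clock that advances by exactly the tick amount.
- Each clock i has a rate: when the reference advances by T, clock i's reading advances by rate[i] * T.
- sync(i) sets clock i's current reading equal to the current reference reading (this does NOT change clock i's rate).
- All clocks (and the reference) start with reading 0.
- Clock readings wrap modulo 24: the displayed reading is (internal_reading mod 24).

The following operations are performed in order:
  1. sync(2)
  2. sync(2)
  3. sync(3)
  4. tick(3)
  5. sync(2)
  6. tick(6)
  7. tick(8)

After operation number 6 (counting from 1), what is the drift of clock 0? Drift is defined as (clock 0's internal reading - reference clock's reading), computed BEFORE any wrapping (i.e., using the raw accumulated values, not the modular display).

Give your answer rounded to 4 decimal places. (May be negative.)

Answer: 9.0000

Derivation:
After op 1 sync(2): ref=0.0000 raw=[0.0000 0.0000 0.0000 0.0000]
After op 2 sync(2): ref=0.0000 raw=[0.0000 0.0000 0.0000 0.0000]
After op 3 sync(3): ref=0.0000 raw=[0.0000 0.0000 0.0000 0.0000]
After op 4 tick(3): ref=3.0000 raw=[6.0000 3.7500 2.4000 3.3000]
After op 5 sync(2): ref=3.0000 raw=[6.0000 3.7500 3.0000 3.3000]
After op 6 tick(6): ref=9.0000 raw=[18.0000 11.2500 7.8000 9.9000]
Drift of clock 0 after op 6: 18.0000 - 9.0000 = 9.0000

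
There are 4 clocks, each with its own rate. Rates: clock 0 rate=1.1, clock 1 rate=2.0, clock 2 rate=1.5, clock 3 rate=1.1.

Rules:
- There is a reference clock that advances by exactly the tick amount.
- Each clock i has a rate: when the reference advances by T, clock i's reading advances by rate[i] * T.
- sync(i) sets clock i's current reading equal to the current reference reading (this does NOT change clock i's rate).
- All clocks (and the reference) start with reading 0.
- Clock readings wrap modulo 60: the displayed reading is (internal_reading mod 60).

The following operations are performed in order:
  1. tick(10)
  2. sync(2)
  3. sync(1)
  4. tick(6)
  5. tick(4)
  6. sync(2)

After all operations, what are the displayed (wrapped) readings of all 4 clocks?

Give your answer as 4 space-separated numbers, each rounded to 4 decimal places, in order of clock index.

Answer: 22.0000 30.0000 20.0000 22.0000

Derivation:
After op 1 tick(10): ref=10.0000 raw=[11.0000 20.0000 15.0000 11.0000]
After op 2 sync(2): ref=10.0000 raw=[11.0000 20.0000 10.0000 11.0000]
After op 3 sync(1): ref=10.0000 raw=[11.0000 10.0000 10.0000 11.0000]
After op 4 tick(6): ref=16.0000 raw=[17.6000 22.0000 19.0000 17.6000]
After op 5 tick(4): ref=20.0000 raw=[22.0000 30.0000 25.0000 22.0000]
After op 6 sync(2): ref=20.0000 raw=[22.0000 30.0000 20.0000 22.0000]
Wrap final raw readings (mod 60): 22.0000 mod 60 = 22.0000; 30.0000 mod 60 = 30.0000; 20.0000 mod 60 = 20.0000; 22.0000 mod 60 = 22.0000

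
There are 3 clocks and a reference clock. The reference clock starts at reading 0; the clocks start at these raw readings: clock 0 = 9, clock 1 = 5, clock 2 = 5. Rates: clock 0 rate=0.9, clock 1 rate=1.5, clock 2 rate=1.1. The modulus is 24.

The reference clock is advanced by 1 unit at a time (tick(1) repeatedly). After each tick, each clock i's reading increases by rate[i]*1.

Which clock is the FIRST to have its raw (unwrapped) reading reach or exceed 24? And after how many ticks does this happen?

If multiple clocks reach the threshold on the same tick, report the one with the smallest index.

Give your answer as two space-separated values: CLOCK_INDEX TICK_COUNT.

clock 0: start=9, rate=0.9, needs 24-9 = 15; ticks = ceil(15/0.9) = ceil(16.6667) = 17; reading at tick 17 = 9 + 0.9*17 = 24.3000
clock 1: start=5, rate=1.5, needs 24-5 = 19; ticks = ceil(19/1.5) = ceil(12.6667) = 13; reading at tick 13 = 5 + 1.5*13 = 24.5000
clock 2: start=5, rate=1.1, needs 24-5 = 19; ticks = ceil(19/1.1) = ceil(17.2727) = 18; reading at tick 18 = 5 + 1.1*18 = 24.8000
Minimum tick count = 13; winners = [1]; smallest index = 1

Answer: 1 13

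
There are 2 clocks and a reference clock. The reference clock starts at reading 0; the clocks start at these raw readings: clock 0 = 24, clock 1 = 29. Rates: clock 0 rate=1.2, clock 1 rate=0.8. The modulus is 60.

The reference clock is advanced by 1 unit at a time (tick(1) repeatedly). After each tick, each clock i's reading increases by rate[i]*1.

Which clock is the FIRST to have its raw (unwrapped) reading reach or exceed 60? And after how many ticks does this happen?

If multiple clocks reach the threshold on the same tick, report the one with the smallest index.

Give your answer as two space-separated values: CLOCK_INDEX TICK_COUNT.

Answer: 0 30

Derivation:
clock 0: start=24, rate=1.2, needs 60-24 = 36; ticks = ceil(36/1.2) = ceil(30.0000) = 30; reading at tick 30 = 24 + 1.2*30 = 60.0000
clock 1: start=29, rate=0.8, needs 60-29 = 31; ticks = ceil(31/0.8) = ceil(38.7500) = 39; reading at tick 39 = 29 + 0.8*39 = 60.2000
Minimum tick count = 30; winners = [0]; smallest index = 0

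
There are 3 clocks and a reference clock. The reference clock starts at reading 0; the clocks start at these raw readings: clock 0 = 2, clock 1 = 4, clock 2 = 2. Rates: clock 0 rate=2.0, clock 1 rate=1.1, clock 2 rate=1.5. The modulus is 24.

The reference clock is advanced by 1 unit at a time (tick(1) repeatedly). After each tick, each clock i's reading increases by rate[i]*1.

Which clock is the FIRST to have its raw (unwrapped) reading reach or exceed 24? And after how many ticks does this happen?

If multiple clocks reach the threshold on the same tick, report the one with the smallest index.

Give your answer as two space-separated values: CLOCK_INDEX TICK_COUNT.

clock 0: start=2, rate=2.0, needs 24-2 = 22; ticks = ceil(22/2.0) = ceil(11.0000) = 11; reading at tick 11 = 2 + 2.0*11 = 24.0000
clock 1: start=4, rate=1.1, needs 24-4 = 20; ticks = ceil(20/1.1) = ceil(18.1818) = 19; reading at tick 19 = 4 + 1.1*19 = 24.9000
clock 2: start=2, rate=1.5, needs 24-2 = 22; ticks = ceil(22/1.5) = ceil(14.6667) = 15; reading at tick 15 = 2 + 1.5*15 = 24.5000
Minimum tick count = 11; winners = [0]; smallest index = 0

Answer: 0 11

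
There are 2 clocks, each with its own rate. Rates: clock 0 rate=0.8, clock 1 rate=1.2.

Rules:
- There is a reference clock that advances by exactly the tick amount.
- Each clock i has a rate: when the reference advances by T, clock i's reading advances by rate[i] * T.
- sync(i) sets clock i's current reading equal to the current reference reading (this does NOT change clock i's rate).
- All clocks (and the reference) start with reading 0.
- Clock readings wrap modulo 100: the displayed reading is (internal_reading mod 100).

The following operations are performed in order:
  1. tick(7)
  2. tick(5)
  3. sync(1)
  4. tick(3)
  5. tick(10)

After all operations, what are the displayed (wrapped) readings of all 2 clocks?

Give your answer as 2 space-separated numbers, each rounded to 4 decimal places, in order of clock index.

Answer: 20.0000 27.6000

Derivation:
After op 1 tick(7): ref=7.0000 raw=[5.6000 8.4000]
After op 2 tick(5): ref=12.0000 raw=[9.6000 14.4000]
After op 3 sync(1): ref=12.0000 raw=[9.6000 12.0000]
After op 4 tick(3): ref=15.0000 raw=[12.0000 15.6000]
After op 5 tick(10): ref=25.0000 raw=[20.0000 27.6000]
Wrap final raw readings (mod 100): 20.0000 mod 100 = 20.0000; 27.6000 mod 100 = 27.6000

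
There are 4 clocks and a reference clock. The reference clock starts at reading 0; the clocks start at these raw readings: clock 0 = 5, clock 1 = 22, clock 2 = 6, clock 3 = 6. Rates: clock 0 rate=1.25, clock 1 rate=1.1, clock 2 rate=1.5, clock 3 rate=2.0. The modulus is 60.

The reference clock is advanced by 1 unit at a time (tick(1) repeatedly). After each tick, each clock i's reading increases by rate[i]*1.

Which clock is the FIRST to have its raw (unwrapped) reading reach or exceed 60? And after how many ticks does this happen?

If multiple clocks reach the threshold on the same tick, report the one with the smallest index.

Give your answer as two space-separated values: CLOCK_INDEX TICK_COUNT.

Answer: 3 27

Derivation:
clock 0: start=5, rate=1.25, needs 60-5 = 55; ticks = ceil(55/1.25) = ceil(44.0000) = 44; reading at tick 44 = 5 + 1.25*44 = 60.0000
clock 1: start=22, rate=1.1, needs 60-22 = 38; ticks = ceil(38/1.1) = ceil(34.5455) = 35; reading at tick 35 = 22 + 1.1*35 = 60.5000
clock 2: start=6, rate=1.5, needs 60-6 = 54; ticks = ceil(54/1.5) = ceil(36.0000) = 36; reading at tick 36 = 6 + 1.5*36 = 60.0000
clock 3: start=6, rate=2.0, needs 60-6 = 54; ticks = ceil(54/2.0) = ceil(27.0000) = 27; reading at tick 27 = 6 + 2.0*27 = 60.0000
Minimum tick count = 27; winners = [3]; smallest index = 3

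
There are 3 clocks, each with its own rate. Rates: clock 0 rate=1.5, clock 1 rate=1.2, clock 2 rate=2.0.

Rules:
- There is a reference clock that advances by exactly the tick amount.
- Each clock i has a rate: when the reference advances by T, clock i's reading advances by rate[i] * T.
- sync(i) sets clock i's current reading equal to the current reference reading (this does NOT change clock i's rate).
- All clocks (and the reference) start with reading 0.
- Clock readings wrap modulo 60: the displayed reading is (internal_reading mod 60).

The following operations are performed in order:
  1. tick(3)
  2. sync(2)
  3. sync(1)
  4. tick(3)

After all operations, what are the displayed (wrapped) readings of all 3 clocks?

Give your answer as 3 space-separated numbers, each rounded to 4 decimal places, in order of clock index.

Answer: 9.0000 6.6000 9.0000

Derivation:
After op 1 tick(3): ref=3.0000 raw=[4.5000 3.6000 6.0000]
After op 2 sync(2): ref=3.0000 raw=[4.5000 3.6000 3.0000]
After op 3 sync(1): ref=3.0000 raw=[4.5000 3.0000 3.0000]
After op 4 tick(3): ref=6.0000 raw=[9.0000 6.6000 9.0000]
Wrap final raw readings (mod 60): 9.0000 mod 60 = 9.0000; 6.6000 mod 60 = 6.6000; 9.0000 mod 60 = 9.0000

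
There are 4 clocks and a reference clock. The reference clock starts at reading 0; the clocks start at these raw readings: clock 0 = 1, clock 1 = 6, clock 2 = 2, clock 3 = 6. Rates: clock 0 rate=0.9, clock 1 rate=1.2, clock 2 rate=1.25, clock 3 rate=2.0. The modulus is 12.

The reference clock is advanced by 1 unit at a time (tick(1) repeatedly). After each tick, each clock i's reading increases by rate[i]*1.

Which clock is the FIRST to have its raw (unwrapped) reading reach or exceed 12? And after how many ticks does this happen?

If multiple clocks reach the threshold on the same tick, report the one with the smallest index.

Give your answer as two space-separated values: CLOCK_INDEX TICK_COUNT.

Answer: 3 3

Derivation:
clock 0: start=1, rate=0.9, needs 12-1 = 11; ticks = ceil(11/0.9) = ceil(12.2222) = 13; reading at tick 13 = 1 + 0.9*13 = 12.7000
clock 1: start=6, rate=1.2, needs 12-6 = 6; ticks = ceil(6/1.2) = ceil(5.0000) = 5; reading at tick 5 = 6 + 1.2*5 = 12.0000
clock 2: start=2, rate=1.25, needs 12-2 = 10; ticks = ceil(10/1.25) = ceil(8.0000) = 8; reading at tick 8 = 2 + 1.25*8 = 12.0000
clock 3: start=6, rate=2.0, needs 12-6 = 6; ticks = ceil(6/2.0) = ceil(3.0000) = 3; reading at tick 3 = 6 + 2.0*3 = 12.0000
Minimum tick count = 3; winners = [3]; smallest index = 3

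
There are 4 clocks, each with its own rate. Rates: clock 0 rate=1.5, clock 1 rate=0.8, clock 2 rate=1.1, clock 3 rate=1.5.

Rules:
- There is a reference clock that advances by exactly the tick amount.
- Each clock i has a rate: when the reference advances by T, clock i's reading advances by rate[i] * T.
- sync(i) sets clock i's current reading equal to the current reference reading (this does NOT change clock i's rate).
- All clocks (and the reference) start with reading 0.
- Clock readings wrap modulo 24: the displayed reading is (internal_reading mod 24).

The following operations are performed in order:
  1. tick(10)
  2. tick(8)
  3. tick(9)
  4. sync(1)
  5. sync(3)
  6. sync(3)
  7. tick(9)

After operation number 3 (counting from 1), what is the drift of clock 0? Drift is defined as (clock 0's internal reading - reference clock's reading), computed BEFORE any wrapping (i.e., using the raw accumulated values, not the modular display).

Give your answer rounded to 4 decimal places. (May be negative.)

Answer: 13.5000

Derivation:
After op 1 tick(10): ref=10.0000 raw=[15.0000 8.0000 11.0000 15.0000]
After op 2 tick(8): ref=18.0000 raw=[27.0000 14.4000 19.8000 27.0000]
After op 3 tick(9): ref=27.0000 raw=[40.5000 21.6000 29.7000 40.5000]
Drift of clock 0 after op 3: 40.5000 - 27.0000 = 13.5000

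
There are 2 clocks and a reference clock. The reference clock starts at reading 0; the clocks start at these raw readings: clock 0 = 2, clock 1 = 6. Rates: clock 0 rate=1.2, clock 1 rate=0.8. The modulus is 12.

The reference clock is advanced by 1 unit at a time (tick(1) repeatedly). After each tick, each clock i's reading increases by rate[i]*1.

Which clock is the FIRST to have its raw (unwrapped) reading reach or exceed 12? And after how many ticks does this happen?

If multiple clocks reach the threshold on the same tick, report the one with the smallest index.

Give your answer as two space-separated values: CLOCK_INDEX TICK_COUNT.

clock 0: start=2, rate=1.2, needs 12-2 = 10; ticks = ceil(10/1.2) = ceil(8.3333) = 9; reading at tick 9 = 2 + 1.2*9 = 12.8000
clock 1: start=6, rate=0.8, needs 12-6 = 6; ticks = ceil(6/0.8) = ceil(7.5000) = 8; reading at tick 8 = 6 + 0.8*8 = 12.4000
Minimum tick count = 8; winners = [1]; smallest index = 1

Answer: 1 8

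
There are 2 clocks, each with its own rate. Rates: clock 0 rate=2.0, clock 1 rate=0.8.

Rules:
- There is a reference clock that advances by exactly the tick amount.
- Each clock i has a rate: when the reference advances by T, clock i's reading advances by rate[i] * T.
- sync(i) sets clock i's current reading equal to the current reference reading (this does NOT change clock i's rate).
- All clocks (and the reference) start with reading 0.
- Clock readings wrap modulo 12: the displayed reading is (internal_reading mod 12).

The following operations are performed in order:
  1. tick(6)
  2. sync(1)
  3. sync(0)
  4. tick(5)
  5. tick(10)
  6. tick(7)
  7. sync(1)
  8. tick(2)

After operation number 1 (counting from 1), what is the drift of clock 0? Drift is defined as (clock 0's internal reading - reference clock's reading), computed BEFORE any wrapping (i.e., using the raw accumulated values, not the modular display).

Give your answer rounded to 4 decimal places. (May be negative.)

After op 1 tick(6): ref=6.0000 raw=[12.0000 4.8000]
Drift of clock 0 after op 1: 12.0000 - 6.0000 = 6.0000

Answer: 6.0000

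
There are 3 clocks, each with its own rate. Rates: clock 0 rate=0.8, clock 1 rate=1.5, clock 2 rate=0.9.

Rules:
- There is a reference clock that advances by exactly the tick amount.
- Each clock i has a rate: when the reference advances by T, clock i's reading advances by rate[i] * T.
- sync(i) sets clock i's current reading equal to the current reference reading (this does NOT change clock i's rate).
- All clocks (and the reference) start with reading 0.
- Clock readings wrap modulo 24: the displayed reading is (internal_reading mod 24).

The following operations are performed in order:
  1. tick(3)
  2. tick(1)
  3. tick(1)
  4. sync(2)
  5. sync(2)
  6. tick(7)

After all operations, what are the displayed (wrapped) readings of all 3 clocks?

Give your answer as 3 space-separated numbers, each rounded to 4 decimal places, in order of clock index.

After op 1 tick(3): ref=3.0000 raw=[2.4000 4.5000 2.7000]
After op 2 tick(1): ref=4.0000 raw=[3.2000 6.0000 3.6000]
After op 3 tick(1): ref=5.0000 raw=[4.0000 7.5000 4.5000]
After op 4 sync(2): ref=5.0000 raw=[4.0000 7.5000 5.0000]
After op 5 sync(2): ref=5.0000 raw=[4.0000 7.5000 5.0000]
After op 6 tick(7): ref=12.0000 raw=[9.6000 18.0000 11.3000]
Wrap final raw readings (mod 24): 9.6000 mod 24 = 9.6000; 18.0000 mod 24 = 18.0000; 11.3000 mod 24 = 11.3000

Answer: 9.6000 18.0000 11.3000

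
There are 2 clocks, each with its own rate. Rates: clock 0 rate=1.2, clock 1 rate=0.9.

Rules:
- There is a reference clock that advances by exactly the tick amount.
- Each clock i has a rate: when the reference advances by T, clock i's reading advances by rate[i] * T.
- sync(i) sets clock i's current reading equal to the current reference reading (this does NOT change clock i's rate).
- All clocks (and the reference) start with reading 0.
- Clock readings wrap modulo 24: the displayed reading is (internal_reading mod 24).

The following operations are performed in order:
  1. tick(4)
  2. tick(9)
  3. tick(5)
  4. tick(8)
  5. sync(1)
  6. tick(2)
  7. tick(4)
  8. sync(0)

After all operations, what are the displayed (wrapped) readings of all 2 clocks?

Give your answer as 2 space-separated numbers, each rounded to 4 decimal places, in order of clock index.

Answer: 8.0000 7.4000

Derivation:
After op 1 tick(4): ref=4.0000 raw=[4.8000 3.6000]
After op 2 tick(9): ref=13.0000 raw=[15.6000 11.7000]
After op 3 tick(5): ref=18.0000 raw=[21.6000 16.2000]
After op 4 tick(8): ref=26.0000 raw=[31.2000 23.4000]
After op 5 sync(1): ref=26.0000 raw=[31.2000 26.0000]
After op 6 tick(2): ref=28.0000 raw=[33.6000 27.8000]
After op 7 tick(4): ref=32.0000 raw=[38.4000 31.4000]
After op 8 sync(0): ref=32.0000 raw=[32.0000 31.4000]
Wrap final raw readings (mod 24): 32.0000 mod 24 = 8.0000; 31.4000 mod 24 = 7.4000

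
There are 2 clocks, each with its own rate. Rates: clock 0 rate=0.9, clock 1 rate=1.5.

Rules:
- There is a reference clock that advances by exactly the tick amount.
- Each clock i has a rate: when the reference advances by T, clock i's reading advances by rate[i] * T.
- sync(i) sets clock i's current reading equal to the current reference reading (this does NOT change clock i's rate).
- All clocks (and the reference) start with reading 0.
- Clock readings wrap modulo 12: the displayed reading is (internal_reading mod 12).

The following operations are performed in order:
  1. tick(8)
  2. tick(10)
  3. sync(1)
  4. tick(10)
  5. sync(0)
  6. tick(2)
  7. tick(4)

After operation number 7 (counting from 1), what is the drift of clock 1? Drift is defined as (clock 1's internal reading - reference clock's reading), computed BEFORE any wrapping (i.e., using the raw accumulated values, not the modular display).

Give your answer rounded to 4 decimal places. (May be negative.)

After op 1 tick(8): ref=8.0000 raw=[7.2000 12.0000]
After op 2 tick(10): ref=18.0000 raw=[16.2000 27.0000]
After op 3 sync(1): ref=18.0000 raw=[16.2000 18.0000]
After op 4 tick(10): ref=28.0000 raw=[25.2000 33.0000]
After op 5 sync(0): ref=28.0000 raw=[28.0000 33.0000]
After op 6 tick(2): ref=30.0000 raw=[29.8000 36.0000]
After op 7 tick(4): ref=34.0000 raw=[33.4000 42.0000]
Drift of clock 1 after op 7: 42.0000 - 34.0000 = 8.0000

Answer: 8.0000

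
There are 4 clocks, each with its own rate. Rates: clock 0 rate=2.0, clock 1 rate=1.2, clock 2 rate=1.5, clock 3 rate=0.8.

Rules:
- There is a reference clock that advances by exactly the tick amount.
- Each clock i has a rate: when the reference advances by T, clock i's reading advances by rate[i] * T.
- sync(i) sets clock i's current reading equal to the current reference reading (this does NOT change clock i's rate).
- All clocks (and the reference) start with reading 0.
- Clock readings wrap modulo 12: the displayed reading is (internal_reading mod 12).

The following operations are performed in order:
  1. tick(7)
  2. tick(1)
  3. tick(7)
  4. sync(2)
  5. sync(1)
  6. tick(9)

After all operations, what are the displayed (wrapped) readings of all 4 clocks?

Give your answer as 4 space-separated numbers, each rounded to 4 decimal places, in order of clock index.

After op 1 tick(7): ref=7.0000 raw=[14.0000 8.4000 10.5000 5.6000]
After op 2 tick(1): ref=8.0000 raw=[16.0000 9.6000 12.0000 6.4000]
After op 3 tick(7): ref=15.0000 raw=[30.0000 18.0000 22.5000 12.0000]
After op 4 sync(2): ref=15.0000 raw=[30.0000 18.0000 15.0000 12.0000]
After op 5 sync(1): ref=15.0000 raw=[30.0000 15.0000 15.0000 12.0000]
After op 6 tick(9): ref=24.0000 raw=[48.0000 25.8000 28.5000 19.2000]
Wrap final raw readings (mod 12): 48.0000 mod 12 = 0.0000; 25.8000 mod 12 = 1.8000; 28.5000 mod 12 = 4.5000; 19.2000 mod 12 = 7.2000

Answer: 0.0000 1.8000 4.5000 7.2000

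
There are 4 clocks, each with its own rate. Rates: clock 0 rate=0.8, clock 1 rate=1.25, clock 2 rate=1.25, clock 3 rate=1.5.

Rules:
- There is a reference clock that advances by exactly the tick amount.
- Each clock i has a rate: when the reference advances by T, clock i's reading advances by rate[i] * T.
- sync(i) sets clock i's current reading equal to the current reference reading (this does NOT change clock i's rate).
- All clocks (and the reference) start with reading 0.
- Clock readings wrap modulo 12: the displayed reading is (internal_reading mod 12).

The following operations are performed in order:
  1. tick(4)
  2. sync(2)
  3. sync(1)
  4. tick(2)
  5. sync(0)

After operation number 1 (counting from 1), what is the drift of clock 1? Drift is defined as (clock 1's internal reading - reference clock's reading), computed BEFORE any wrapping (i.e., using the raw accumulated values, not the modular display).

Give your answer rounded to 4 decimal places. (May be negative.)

Answer: 1.0000

Derivation:
After op 1 tick(4): ref=4.0000 raw=[3.2000 5.0000 5.0000 6.0000]
Drift of clock 1 after op 1: 5.0000 - 4.0000 = 1.0000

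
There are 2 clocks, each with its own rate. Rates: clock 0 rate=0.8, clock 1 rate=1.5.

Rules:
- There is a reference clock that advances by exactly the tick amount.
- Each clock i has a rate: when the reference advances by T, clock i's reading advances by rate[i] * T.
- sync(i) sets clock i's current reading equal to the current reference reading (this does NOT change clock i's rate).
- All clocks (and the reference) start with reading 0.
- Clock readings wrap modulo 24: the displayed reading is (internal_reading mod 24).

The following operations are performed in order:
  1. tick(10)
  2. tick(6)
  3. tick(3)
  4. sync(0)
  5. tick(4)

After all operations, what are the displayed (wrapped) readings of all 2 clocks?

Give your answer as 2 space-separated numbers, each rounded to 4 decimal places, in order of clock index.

Answer: 22.2000 10.5000

Derivation:
After op 1 tick(10): ref=10.0000 raw=[8.0000 15.0000]
After op 2 tick(6): ref=16.0000 raw=[12.8000 24.0000]
After op 3 tick(3): ref=19.0000 raw=[15.2000 28.5000]
After op 4 sync(0): ref=19.0000 raw=[19.0000 28.5000]
After op 5 tick(4): ref=23.0000 raw=[22.2000 34.5000]
Wrap final raw readings (mod 24): 22.2000 mod 24 = 22.2000; 34.5000 mod 24 = 10.5000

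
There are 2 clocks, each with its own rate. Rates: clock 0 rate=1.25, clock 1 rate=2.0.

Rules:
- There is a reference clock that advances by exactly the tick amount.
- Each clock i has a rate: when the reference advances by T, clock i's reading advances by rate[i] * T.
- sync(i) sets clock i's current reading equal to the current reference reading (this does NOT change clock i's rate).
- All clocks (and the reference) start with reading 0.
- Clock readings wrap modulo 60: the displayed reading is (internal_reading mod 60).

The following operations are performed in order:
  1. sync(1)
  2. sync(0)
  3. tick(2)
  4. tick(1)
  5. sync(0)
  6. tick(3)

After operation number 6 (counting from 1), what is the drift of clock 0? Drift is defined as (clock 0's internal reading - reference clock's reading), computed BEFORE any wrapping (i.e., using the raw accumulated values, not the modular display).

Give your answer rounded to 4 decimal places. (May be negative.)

After op 1 sync(1): ref=0.0000 raw=[0.0000 0.0000]
After op 2 sync(0): ref=0.0000 raw=[0.0000 0.0000]
After op 3 tick(2): ref=2.0000 raw=[2.5000 4.0000]
After op 4 tick(1): ref=3.0000 raw=[3.7500 6.0000]
After op 5 sync(0): ref=3.0000 raw=[3.0000 6.0000]
After op 6 tick(3): ref=6.0000 raw=[6.7500 12.0000]
Drift of clock 0 after op 6: 6.7500 - 6.0000 = 0.7500

Answer: 0.7500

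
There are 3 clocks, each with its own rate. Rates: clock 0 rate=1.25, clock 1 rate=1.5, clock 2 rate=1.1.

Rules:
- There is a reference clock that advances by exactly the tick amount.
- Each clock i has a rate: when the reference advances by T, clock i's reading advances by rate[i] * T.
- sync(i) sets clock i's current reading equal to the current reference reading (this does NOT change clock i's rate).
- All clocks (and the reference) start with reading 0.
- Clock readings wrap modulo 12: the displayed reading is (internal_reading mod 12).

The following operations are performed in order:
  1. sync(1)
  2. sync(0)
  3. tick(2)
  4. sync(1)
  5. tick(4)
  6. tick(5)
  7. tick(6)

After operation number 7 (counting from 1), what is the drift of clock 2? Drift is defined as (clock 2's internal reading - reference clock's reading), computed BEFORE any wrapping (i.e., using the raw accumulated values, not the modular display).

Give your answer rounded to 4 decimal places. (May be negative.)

After op 1 sync(1): ref=0.0000 raw=[0.0000 0.0000 0.0000]
After op 2 sync(0): ref=0.0000 raw=[0.0000 0.0000 0.0000]
After op 3 tick(2): ref=2.0000 raw=[2.5000 3.0000 2.2000]
After op 4 sync(1): ref=2.0000 raw=[2.5000 2.0000 2.2000]
After op 5 tick(4): ref=6.0000 raw=[7.5000 8.0000 6.6000]
After op 6 tick(5): ref=11.0000 raw=[13.7500 15.5000 12.1000]
After op 7 tick(6): ref=17.0000 raw=[21.2500 24.5000 18.7000]
Drift of clock 2 after op 7: 18.7000 - 17.0000 = 1.7000

Answer: 1.7000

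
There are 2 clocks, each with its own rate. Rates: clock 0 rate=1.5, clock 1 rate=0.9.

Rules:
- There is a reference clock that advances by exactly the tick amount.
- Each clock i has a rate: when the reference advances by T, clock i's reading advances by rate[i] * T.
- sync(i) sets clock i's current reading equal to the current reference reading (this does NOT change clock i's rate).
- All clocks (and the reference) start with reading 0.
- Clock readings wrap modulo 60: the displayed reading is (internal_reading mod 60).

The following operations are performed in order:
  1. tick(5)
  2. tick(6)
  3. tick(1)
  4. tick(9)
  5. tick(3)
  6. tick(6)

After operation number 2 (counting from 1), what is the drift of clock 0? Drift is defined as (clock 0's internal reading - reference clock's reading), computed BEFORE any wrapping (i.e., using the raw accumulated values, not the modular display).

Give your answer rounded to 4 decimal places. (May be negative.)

Answer: 5.5000

Derivation:
After op 1 tick(5): ref=5.0000 raw=[7.5000 4.5000]
After op 2 tick(6): ref=11.0000 raw=[16.5000 9.9000]
Drift of clock 0 after op 2: 16.5000 - 11.0000 = 5.5000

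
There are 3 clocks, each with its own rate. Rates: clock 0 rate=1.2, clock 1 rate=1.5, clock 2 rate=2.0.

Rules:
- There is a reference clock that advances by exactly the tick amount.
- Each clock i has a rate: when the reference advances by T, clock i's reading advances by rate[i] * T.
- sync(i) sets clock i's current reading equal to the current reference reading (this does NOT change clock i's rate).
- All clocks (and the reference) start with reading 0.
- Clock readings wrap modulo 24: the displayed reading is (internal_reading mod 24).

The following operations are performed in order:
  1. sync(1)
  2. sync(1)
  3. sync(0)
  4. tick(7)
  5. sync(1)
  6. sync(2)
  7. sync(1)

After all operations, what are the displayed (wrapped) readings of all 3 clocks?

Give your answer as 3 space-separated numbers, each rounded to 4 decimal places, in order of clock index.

Answer: 8.4000 7.0000 7.0000

Derivation:
After op 1 sync(1): ref=0.0000 raw=[0.0000 0.0000 0.0000]
After op 2 sync(1): ref=0.0000 raw=[0.0000 0.0000 0.0000]
After op 3 sync(0): ref=0.0000 raw=[0.0000 0.0000 0.0000]
After op 4 tick(7): ref=7.0000 raw=[8.4000 10.5000 14.0000]
After op 5 sync(1): ref=7.0000 raw=[8.4000 7.0000 14.0000]
After op 6 sync(2): ref=7.0000 raw=[8.4000 7.0000 7.0000]
After op 7 sync(1): ref=7.0000 raw=[8.4000 7.0000 7.0000]
Wrap final raw readings (mod 24): 8.4000 mod 24 = 8.4000; 7.0000 mod 24 = 7.0000; 7.0000 mod 24 = 7.0000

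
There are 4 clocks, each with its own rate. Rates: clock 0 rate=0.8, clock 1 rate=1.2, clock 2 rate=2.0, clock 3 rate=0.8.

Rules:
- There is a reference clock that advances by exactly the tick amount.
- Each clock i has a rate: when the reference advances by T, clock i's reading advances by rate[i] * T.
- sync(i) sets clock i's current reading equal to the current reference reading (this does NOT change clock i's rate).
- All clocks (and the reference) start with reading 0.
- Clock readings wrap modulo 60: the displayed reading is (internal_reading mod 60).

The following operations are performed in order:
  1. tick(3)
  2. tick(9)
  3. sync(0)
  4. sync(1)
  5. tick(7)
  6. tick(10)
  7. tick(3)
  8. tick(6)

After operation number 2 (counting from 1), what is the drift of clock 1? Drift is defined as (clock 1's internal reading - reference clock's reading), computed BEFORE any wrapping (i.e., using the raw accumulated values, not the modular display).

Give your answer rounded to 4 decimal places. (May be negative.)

After op 1 tick(3): ref=3.0000 raw=[2.4000 3.6000 6.0000 2.4000]
After op 2 tick(9): ref=12.0000 raw=[9.6000 14.4000 24.0000 9.6000]
Drift of clock 1 after op 2: 14.4000 - 12.0000 = 2.4000

Answer: 2.4000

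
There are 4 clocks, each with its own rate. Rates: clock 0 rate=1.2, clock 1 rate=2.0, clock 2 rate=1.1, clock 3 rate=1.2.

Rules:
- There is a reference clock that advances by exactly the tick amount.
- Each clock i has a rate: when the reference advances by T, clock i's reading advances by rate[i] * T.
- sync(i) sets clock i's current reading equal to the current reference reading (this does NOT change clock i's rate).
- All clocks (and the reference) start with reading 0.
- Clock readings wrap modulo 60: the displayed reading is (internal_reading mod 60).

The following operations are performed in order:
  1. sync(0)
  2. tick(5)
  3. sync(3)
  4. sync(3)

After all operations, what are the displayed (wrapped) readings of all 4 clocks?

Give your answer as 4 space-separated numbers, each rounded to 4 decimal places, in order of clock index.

After op 1 sync(0): ref=0.0000 raw=[0.0000 0.0000 0.0000 0.0000]
After op 2 tick(5): ref=5.0000 raw=[6.0000 10.0000 5.5000 6.0000]
After op 3 sync(3): ref=5.0000 raw=[6.0000 10.0000 5.5000 5.0000]
After op 4 sync(3): ref=5.0000 raw=[6.0000 10.0000 5.5000 5.0000]
Wrap final raw readings (mod 60): 6.0000 mod 60 = 6.0000; 10.0000 mod 60 = 10.0000; 5.5000 mod 60 = 5.5000; 5.0000 mod 60 = 5.0000

Answer: 6.0000 10.0000 5.5000 5.0000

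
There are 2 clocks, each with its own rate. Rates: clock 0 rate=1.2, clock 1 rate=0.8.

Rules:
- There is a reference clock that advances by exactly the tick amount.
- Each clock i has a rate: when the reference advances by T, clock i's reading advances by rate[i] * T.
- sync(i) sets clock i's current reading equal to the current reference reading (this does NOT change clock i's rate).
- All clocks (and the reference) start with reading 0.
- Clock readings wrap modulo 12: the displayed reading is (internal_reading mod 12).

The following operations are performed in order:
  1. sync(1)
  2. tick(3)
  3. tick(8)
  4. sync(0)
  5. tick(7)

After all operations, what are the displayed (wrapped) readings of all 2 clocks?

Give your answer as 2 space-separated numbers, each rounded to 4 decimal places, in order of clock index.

Answer: 7.4000 2.4000

Derivation:
After op 1 sync(1): ref=0.0000 raw=[0.0000 0.0000]
After op 2 tick(3): ref=3.0000 raw=[3.6000 2.4000]
After op 3 tick(8): ref=11.0000 raw=[13.2000 8.8000]
After op 4 sync(0): ref=11.0000 raw=[11.0000 8.8000]
After op 5 tick(7): ref=18.0000 raw=[19.4000 14.4000]
Wrap final raw readings (mod 12): 19.4000 mod 12 = 7.4000; 14.4000 mod 12 = 2.4000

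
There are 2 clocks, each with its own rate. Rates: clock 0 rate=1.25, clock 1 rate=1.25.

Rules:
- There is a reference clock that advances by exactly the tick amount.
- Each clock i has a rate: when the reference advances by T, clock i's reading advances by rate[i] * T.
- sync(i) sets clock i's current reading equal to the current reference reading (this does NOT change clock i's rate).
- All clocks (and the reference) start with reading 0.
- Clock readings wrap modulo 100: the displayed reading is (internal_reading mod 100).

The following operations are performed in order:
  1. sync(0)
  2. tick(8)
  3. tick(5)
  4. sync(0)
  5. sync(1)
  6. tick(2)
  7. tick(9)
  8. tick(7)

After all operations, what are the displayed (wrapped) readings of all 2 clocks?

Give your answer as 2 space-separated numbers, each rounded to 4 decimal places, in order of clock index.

Answer: 35.5000 35.5000

Derivation:
After op 1 sync(0): ref=0.0000 raw=[0.0000 0.0000]
After op 2 tick(8): ref=8.0000 raw=[10.0000 10.0000]
After op 3 tick(5): ref=13.0000 raw=[16.2500 16.2500]
After op 4 sync(0): ref=13.0000 raw=[13.0000 16.2500]
After op 5 sync(1): ref=13.0000 raw=[13.0000 13.0000]
After op 6 tick(2): ref=15.0000 raw=[15.5000 15.5000]
After op 7 tick(9): ref=24.0000 raw=[26.7500 26.7500]
After op 8 tick(7): ref=31.0000 raw=[35.5000 35.5000]
Wrap final raw readings (mod 100): 35.5000 mod 100 = 35.5000; 35.5000 mod 100 = 35.5000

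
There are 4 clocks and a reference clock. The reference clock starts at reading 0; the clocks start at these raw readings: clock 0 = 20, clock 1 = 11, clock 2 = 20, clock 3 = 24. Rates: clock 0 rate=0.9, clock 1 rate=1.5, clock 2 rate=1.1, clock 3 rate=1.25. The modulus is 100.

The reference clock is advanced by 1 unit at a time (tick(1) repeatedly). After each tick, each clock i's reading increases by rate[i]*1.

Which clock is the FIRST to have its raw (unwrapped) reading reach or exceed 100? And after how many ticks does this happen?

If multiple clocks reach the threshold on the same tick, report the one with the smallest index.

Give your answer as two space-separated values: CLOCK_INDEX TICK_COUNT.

clock 0: start=20, rate=0.9, needs 100-20 = 80; ticks = ceil(80/0.9) = ceil(88.8889) = 89; reading at tick 89 = 20 + 0.9*89 = 100.1000
clock 1: start=11, rate=1.5, needs 100-11 = 89; ticks = ceil(89/1.5) = ceil(59.3333) = 60; reading at tick 60 = 11 + 1.5*60 = 101.0000
clock 2: start=20, rate=1.1, needs 100-20 = 80; ticks = ceil(80/1.1) = ceil(72.7273) = 73; reading at tick 73 = 20 + 1.1*73 = 100.3000
clock 3: start=24, rate=1.25, needs 100-24 = 76; ticks = ceil(76/1.25) = ceil(60.8000) = 61; reading at tick 61 = 24 + 1.25*61 = 100.2500
Minimum tick count = 60; winners = [1]; smallest index = 1

Answer: 1 60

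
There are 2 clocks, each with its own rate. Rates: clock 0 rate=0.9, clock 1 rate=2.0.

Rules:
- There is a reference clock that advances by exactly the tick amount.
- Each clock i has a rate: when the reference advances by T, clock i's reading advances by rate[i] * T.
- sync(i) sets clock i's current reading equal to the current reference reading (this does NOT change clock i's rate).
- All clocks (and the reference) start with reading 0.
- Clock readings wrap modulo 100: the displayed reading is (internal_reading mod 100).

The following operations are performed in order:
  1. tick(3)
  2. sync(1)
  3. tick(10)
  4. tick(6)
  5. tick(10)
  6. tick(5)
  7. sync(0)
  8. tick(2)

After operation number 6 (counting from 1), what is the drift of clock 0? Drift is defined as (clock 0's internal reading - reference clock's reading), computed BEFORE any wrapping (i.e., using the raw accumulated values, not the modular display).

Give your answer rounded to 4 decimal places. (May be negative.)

After op 1 tick(3): ref=3.0000 raw=[2.7000 6.0000]
After op 2 sync(1): ref=3.0000 raw=[2.7000 3.0000]
After op 3 tick(10): ref=13.0000 raw=[11.7000 23.0000]
After op 4 tick(6): ref=19.0000 raw=[17.1000 35.0000]
After op 5 tick(10): ref=29.0000 raw=[26.1000 55.0000]
After op 6 tick(5): ref=34.0000 raw=[30.6000 65.0000]
Drift of clock 0 after op 6: 30.6000 - 34.0000 = -3.4000

Answer: -3.4000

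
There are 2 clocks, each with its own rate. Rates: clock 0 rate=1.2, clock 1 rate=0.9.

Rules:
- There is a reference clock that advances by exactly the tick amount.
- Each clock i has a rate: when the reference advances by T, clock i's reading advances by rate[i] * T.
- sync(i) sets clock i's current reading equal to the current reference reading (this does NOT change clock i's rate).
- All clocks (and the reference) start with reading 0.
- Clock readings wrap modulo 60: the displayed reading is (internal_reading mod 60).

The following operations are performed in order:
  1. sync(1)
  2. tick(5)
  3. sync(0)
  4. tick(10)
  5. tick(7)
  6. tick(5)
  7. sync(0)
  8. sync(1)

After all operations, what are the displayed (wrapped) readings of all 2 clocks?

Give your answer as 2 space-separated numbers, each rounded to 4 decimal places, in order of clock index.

After op 1 sync(1): ref=0.0000 raw=[0.0000 0.0000]
After op 2 tick(5): ref=5.0000 raw=[6.0000 4.5000]
After op 3 sync(0): ref=5.0000 raw=[5.0000 4.5000]
After op 4 tick(10): ref=15.0000 raw=[17.0000 13.5000]
After op 5 tick(7): ref=22.0000 raw=[25.4000 19.8000]
After op 6 tick(5): ref=27.0000 raw=[31.4000 24.3000]
After op 7 sync(0): ref=27.0000 raw=[27.0000 24.3000]
After op 8 sync(1): ref=27.0000 raw=[27.0000 27.0000]
Wrap final raw readings (mod 60): 27.0000 mod 60 = 27.0000; 27.0000 mod 60 = 27.0000

Answer: 27.0000 27.0000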